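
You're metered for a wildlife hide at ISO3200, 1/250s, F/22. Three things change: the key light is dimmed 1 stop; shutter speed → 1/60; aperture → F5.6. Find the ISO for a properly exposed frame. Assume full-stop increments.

ISO 100

Scene light: 1 stop darker.
Shutter speed: 1/250 → 1/125 → 1/60 — 2 stops longer (brighter).
Aperture: f/22 → f/16 → f/11 → f/8 → f/5.6 — 4 stops larger aperture (brighter).
Net so far: 5 stops brighter. ISO: 3200 → 1600 → 800 → 400 → 200 → 100.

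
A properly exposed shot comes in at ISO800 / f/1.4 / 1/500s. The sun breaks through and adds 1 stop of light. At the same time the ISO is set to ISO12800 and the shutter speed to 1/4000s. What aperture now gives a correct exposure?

Scene light: 1 stop brighter.
ISO: 800 → 1600 → 3200 → 6400 → 12800 — 4 stops higher (brighter).
Shutter speed: 1/500 → 1/1000 → 1/2000 → 1/4000 — 3 stops faster (darker).
Net so far: 2 stops brighter. Aperture: f/1.4 → f/2 → f/2.8.

f/2.8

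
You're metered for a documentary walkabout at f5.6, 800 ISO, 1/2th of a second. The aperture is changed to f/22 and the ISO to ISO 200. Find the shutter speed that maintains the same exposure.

30 s

Aperture: f/5.6 → f/8 → f/11 → f/16 → f/22 — 4 stops narrower (darker).
ISO: 800 → 400 → 200 — 2 stops lower (darker).
Net change so far: 6 stops darker. Offset with the shutter speed: 1/2 → 1 → 2 → 4 → 8 → 15 → 30.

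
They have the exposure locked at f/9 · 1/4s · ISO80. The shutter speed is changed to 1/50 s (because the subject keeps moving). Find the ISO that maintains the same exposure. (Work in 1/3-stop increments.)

Shutter speed: 1/4 → 1/5 → 1/6 → 1/8 → 1/10 → 1/13 → 1/15 → 1/20 → 1/25 → 1/30 → 1/40 → 1/50 — 3 2/3 stops shorter (darker).
Need 3 2/3 stops brighter from the ISO: 80 → 100 → 125 → 160 → 200 → 250 → 320 → 400 → 500 → 640 → 800 → 1000.

ISO 1000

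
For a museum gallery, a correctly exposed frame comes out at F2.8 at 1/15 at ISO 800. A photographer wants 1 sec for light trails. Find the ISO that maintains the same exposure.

ISO 50

Shutter speed: 1/15 → 1/8 → 1/4 → 1/2 → 1 — 4 stops slower (brighter).
Need 4 stops darker from the ISO: 800 → 400 → 200 → 100 → 50.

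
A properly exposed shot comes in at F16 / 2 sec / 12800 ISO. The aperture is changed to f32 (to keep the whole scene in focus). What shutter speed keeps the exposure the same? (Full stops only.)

8 s

Aperture: f/16 → f/22 → f/32 — 2 stops narrower (darker).
Need 2 stops brighter from the shutter speed: 2 → 4 → 8.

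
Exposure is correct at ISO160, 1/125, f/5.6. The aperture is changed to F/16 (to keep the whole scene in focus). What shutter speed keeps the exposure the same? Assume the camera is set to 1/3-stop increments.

1/15s

Aperture: f/5.6 → f/6.3 → f/7.1 → f/8 → f/9 → f/10 → f/11 → f/13 → f/14 → f/16 — 3 stops smaller aperture (darker).
Need 3 stops brighter from the shutter speed: 1/125 → 1/100 → 1/80 → 1/60 → 1/50 → 1/40 → 1/30 → 1/25 → 1/20 → 1/15.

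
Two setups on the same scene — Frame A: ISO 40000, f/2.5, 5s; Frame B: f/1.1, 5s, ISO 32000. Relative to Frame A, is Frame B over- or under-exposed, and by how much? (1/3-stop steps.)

Aperture: f/2.5 → f/2.2 → f/2 → f/1.8 → f/1.6 → f/1.4 → f/1.2 → f/1.1 — 2 1/3 stops wider (brighter).
Shutter speed: unchanged.
ISO: 40000 → 32000 — 1/3 stop lower (darker).
Net: +2 1/3 −1/3 = +2 stops.

2 stops brighter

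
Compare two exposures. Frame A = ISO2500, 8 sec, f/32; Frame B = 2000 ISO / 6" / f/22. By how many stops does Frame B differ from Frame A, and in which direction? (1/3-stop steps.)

Aperture: f/32 → f/29 → f/25 → f/22 — 1 stop wider (brighter).
Shutter speed: 8 → 6 — 1/3 stop shorter (darker).
ISO: 2500 → 2000 — 1/3 stop dropped (darker).
Net: +1 −1/3 −1/3 = +1/3 stops.

1/3 stop brighter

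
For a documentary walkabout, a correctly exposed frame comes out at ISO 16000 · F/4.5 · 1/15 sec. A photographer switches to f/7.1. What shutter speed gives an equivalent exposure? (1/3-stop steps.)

Aperture: f/4.5 → f/5 → f/5.6 → f/6.3 → f/7.1 — 1 1/3 stops narrower (darker).
Need 1 1/3 stops brighter from the shutter speed: 1/15 → 1/13 → 1/10 → 1/8 → 1/6.

1/6s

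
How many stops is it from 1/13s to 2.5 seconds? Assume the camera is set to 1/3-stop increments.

5 stops

1/13 → 1/10 → 1/8 → 1/6 → 1/5 → 1/4 → 0.3 → 0.4 → 0.5 → 0.6 → 0.8 → 1 → 1.3 → 1.6 → 2 → 2.5 — count the steps: 15 third-stops = 5 stops.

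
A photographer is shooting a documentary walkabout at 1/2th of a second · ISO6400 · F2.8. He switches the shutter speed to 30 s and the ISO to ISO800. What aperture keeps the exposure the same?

Shutter speed: 1/2 → 1 → 2 → 4 → 8 → 15 → 30 — 6 stops slower (brighter).
ISO: 6400 → 3200 → 1600 → 800 — 3 stops dropped (darker).
Net change so far: 3 stops brighter. Offset with the aperture: f/2.8 → f/4 → f/5.6 → f/8.

f/8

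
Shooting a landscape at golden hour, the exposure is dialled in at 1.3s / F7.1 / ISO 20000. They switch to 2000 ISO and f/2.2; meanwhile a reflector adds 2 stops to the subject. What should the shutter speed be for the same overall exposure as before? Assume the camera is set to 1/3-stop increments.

0.3 s

Scene light: 2 stops brighter.
ISO: 20000 → 16000 → 12800 → 10000 → 8000 → 6400 → 5000 → 4000 → 3200 → 2500 → 2000 — 3 1/3 stops lower (darker).
Aperture: f/7.1 → f/6.3 → f/5.6 → f/5 → f/4.5 → f/4 → f/3.5 → f/3.2 → f/2.8 → f/2.5 → f/2.2 — 3 1/3 stops larger aperture (brighter).
Net so far: 2 stops brighter. Shutter speed: 1.3 → 1 → 0.8 → 0.6 → 0.5 → 0.4 → 0.3.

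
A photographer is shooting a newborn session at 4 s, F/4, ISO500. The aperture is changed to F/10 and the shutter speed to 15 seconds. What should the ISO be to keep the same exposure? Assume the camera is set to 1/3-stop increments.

Aperture: f/4 → f/4.5 → f/5 → f/5.6 → f/6.3 → f/7.1 → f/8 → f/9 → f/10 — 2 2/3 stops smaller aperture (darker).
Shutter speed: 4 → 5 → 6 → 8 → 10 → 13 → 15 — 2 stops longer (brighter).
Net change so far: 2/3 stop darker. Offset with the ISO: 500 → 640 → 800.

ISO 800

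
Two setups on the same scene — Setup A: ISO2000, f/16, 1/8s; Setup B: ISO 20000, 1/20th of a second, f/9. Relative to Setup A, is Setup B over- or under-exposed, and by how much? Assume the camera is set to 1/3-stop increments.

Aperture: f/16 → f/14 → f/13 → f/11 → f/10 → f/9 — 1 2/3 stops larger aperture (brighter).
Shutter speed: 1/8 → 1/10 → 1/13 → 1/15 → 1/20 — 1 1/3 stops shorter (darker).
ISO: 2000 → 2500 → 3200 → 4000 → 5000 → 6400 → 8000 → 10000 → 12800 → 16000 → 20000 — 3 1/3 stops higher (brighter).
Net: +1 2/3 −1 1/3 +3 1/3 = +3 2/3 stops.

3 2/3 stops brighter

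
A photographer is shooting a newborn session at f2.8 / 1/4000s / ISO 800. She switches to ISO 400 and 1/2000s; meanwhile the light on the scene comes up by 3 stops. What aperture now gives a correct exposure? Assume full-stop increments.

f/8

Scene light: 3 stops brighter.
ISO: 800 → 400 — 1 stop lower (darker).
Shutter speed: 1/4000 → 1/2000 — 1 stop slower (brighter).
Net so far: 3 stops brighter. Aperture: f/2.8 → f/4 → f/5.6 → f/8.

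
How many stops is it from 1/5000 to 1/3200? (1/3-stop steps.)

2/3 stop

1/5000 → 1/4000 → 1/3200 — count the steps: 2 third-stops = 2/3 stop.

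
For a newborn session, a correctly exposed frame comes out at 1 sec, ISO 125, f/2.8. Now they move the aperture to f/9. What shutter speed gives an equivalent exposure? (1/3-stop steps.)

Aperture: f/2.8 → f/3.2 → f/3.5 → f/4 → f/4.5 → f/5 → f/5.6 → f/6.3 → f/7.1 → f/8 → f/9 — 3 1/3 stops smaller aperture (darker).
Need 3 1/3 stops brighter from the shutter speed: 1 → 1.3 → 1.6 → 2 → 2.5 → 3.2 → 4 → 5 → 6 → 8 → 10.

10 s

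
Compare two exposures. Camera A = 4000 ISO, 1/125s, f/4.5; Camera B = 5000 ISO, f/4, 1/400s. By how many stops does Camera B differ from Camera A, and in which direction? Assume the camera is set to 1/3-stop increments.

Aperture: f/4.5 → f/4 — 1/3 stop wider (brighter).
Shutter speed: 1/125 → 1/160 → 1/200 → 1/250 → 1/320 → 1/400 — 1 2/3 stops shorter (darker).
ISO: 4000 → 5000 — 1/3 stop raised (brighter).
Net: +1/3 −1 2/3 +1/3 = −1 stop.

1 stop darker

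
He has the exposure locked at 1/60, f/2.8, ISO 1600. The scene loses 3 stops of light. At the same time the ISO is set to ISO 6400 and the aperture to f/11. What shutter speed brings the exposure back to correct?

1/2s

Scene light: 3 stops darker.
ISO: 1600 → 3200 → 6400 — 2 stops raised (brighter).
Aperture: f/2.8 → f/4 → f/5.6 → f/8 → f/11 — 4 stops stopped down (darker).
Net so far: 5 stops darker. Shutter speed: 1/60 → 1/30 → 1/15 → 1/8 → 1/4 → 1/2.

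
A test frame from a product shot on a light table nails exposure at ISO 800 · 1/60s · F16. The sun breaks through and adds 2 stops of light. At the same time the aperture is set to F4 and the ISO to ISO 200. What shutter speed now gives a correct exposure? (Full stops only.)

Scene light: 2 stops brighter.
Aperture: f/16 → f/11 → f/8 → f/5.6 → f/4 — 4 stops larger aperture (brighter).
ISO: 800 → 400 → 200 — 2 stops lower (darker).
Net so far: 4 stops brighter. Shutter speed: 1/60 → 1/125 → 1/250 → 1/500 → 1/1000.

1/1000s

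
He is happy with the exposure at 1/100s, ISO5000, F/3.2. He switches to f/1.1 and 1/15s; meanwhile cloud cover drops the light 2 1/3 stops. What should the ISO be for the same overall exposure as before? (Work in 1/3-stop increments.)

ISO 500

Scene light: 2 1/3 stops darker.
Aperture: f/3.2 → f/2.8 → f/2.5 → f/2.2 → f/2 → f/1.8 → f/1.6 → f/1.4 → f/1.2 → f/1.1 — 3 stops opened up (brighter).
Shutter speed: 1/100 → 1/80 → 1/60 → 1/50 → 1/40 → 1/30 → 1/25 → 1/20 → 1/15 — 2 2/3 stops slower (brighter).
Net so far: 3 1/3 stops brighter. ISO: 5000 → 4000 → 3200 → 2500 → 2000 → 1600 → 1250 → 1000 → 800 → 640 → 500.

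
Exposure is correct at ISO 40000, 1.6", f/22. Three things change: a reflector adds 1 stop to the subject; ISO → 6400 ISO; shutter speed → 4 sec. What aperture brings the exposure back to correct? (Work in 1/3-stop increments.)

f/20

Scene light: 1 stop brighter.
ISO: 40000 → 32000 → 25600 → 20000 → 16000 → 12800 → 10000 → 8000 → 6400 — 2 2/3 stops lower (darker).
Shutter speed: 1.6 → 2 → 2.5 → 3.2 → 4 — 1 1/3 stops slower (brighter).
Net so far: 1/3 stop darker. Aperture: f/22 → f/20.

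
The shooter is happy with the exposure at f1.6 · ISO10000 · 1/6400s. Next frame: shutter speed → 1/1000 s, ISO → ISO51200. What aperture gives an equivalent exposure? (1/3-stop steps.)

f/9

Shutter speed: 1/6400 → 1/5000 → 1/4000 → 1/3200 → 1/2500 → 1/2000 → 1/1600 → 1/1250 → 1/1000 — 2 2/3 stops slower (brighter).
ISO: 10000 → 12800 → 16000 → 20000 → 25600 → 32000 → 40000 → 51200 — 2 1/3 stops higher (brighter).
Net change so far: 5 stops brighter. Offset with the aperture: f/1.6 → f/1.8 → f/2 → f/2.2 → f/2.5 → f/2.8 → f/3.2 → f/3.5 → f/4 → f/4.5 → f/5 → f/5.6 → f/6.3 → f/7.1 → f/8 → f/9.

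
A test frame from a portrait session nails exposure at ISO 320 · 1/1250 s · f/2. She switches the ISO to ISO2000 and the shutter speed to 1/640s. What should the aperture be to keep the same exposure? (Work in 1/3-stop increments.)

ISO: 320 → 400 → 500 → 640 → 800 → 1000 → 1250 → 1600 → 2000 — 2 2/3 stops raised (brighter).
Shutter speed: 1/1250 → 1/1000 → 1/800 → 1/640 — 1 stop longer (brighter).
Net change so far: 3 2/3 stops brighter. Offset with the aperture: f/2 → f/2.2 → f/2.5 → f/2.8 → f/3.2 → f/3.5 → f/4 → f/4.5 → f/5 → f/5.6 → f/6.3 → f/7.1.

f/7.1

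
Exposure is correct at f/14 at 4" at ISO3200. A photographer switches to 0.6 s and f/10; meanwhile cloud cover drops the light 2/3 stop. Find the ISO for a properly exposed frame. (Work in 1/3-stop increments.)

Scene light: 2/3 stop darker.
Shutter speed: 4 → 3.2 → 2.5 → 2 → 1.6 → 1.3 → 1 → 0.8 → 0.6 — 2 2/3 stops shorter (darker).
Aperture: f/14 → f/13 → f/11 → f/10 — 1 stop larger aperture (brighter).
Net so far: 2 1/3 stops darker. ISO: 3200 → 4000 → 5000 → 6400 → 8000 → 10000 → 12800 → 16000.

ISO 16000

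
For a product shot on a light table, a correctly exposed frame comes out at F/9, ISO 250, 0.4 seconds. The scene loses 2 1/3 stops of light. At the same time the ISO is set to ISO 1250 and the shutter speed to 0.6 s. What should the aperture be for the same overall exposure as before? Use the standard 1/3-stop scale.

Scene light: 2 1/3 stops darker.
ISO: 250 → 320 → 400 → 500 → 640 → 800 → 1000 → 1250 — 2 1/3 stops raised (brighter).
Shutter speed: 0.4 → 0.5 → 0.6 — 2/3 stop slower (brighter).
Net so far: 2/3 stop brighter. Aperture: f/9 → f/10 → f/11.

f/11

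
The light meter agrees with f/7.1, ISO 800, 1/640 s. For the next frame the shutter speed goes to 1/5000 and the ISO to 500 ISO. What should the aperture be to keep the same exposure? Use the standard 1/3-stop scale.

Shutter speed: 1/640 → 1/800 → 1/1000 → 1/1250 → 1/1600 → 1/2000 → 1/2500 → 1/3200 → 1/4000 → 1/5000 — 3 stops shorter (darker).
ISO: 800 → 640 → 500 — 2/3 stop dropped (darker).
Net change so far: 3 2/3 stops darker. Offset with the aperture: f/7.1 → f/6.3 → f/5.6 → f/5 → f/4.5 → f/4 → f/3.5 → f/3.2 → f/2.8 → f/2.5 → f/2.2 → f/2.

f/2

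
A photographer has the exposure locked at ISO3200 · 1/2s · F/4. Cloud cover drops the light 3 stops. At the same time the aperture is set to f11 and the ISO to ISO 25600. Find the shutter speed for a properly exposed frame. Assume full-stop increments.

4 s

Scene light: 3 stops darker.
Aperture: f/4 → f/5.6 → f/8 → f/11 — 3 stops stopped down (darker).
ISO: 3200 → 6400 → 12800 → 25600 — 3 stops raised (brighter).
Net so far: 3 stops darker. Shutter speed: 1/2 → 1 → 2 → 4.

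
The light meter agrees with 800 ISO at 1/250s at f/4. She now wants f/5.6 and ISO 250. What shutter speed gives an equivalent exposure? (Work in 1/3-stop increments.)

1/40s

Aperture: f/4 → f/4.5 → f/5 → f/5.6 — 1 stop narrower (darker).
ISO: 800 → 640 → 500 → 400 → 320 → 250 — 1 2/3 stops lower (darker).
Net change so far: 2 2/3 stops darker. Offset with the shutter speed: 1/250 → 1/200 → 1/160 → 1/125 → 1/100 → 1/80 → 1/60 → 1/50 → 1/40.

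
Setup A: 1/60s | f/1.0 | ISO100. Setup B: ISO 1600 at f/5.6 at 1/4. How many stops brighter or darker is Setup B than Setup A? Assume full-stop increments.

3 stops brighter

Aperture: f/1.0 → f/1.4 → f/2 → f/2.8 → f/4 → f/5.6 — 5 stops narrower (darker).
Shutter speed: 1/60 → 1/30 → 1/15 → 1/8 → 1/4 — 4 stops slower (brighter).
ISO: 100 → 200 → 400 → 800 → 1600 — 4 stops higher (brighter).
Net: −5 +4 +4 = +3 stops.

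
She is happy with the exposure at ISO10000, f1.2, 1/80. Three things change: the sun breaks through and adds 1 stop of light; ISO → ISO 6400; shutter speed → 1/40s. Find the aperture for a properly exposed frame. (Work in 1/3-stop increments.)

f/2

Scene light: 1 stop brighter.
ISO: 10000 → 8000 → 6400 — 2/3 stop dropped (darker).
Shutter speed: 1/80 → 1/60 → 1/50 → 1/40 — 1 stop slower (brighter).
Net so far: 1 1/3 stops brighter. Aperture: f/1.2 → f/1.4 → f/1.6 → f/1.8 → f/2.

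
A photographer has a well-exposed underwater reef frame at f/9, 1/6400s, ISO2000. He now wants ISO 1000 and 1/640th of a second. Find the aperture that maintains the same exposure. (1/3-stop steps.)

f/20

ISO: 2000 → 1600 → 1250 → 1000 — 1 stop lower (darker).
Shutter speed: 1/6400 → 1/5000 → 1/4000 → 1/3200 → 1/2500 → 1/2000 → 1/1600 → 1/1250 → 1/1000 → 1/800 → 1/640 — 3 1/3 stops slower (brighter).
Net change so far: 2 1/3 stops brighter. Offset with the aperture: f/9 → f/10 → f/11 → f/13 → f/14 → f/16 → f/18 → f/20.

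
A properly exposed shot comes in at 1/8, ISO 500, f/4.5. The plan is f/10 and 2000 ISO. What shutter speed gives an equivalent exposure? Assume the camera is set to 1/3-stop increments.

Aperture: f/4.5 → f/5 → f/5.6 → f/6.3 → f/7.1 → f/8 → f/9 → f/10 — 2 1/3 stops stopped down (darker).
ISO: 500 → 640 → 800 → 1000 → 1250 → 1600 → 2000 — 2 stops raised (brighter).
Net change so far: 1/3 stop darker. Offset with the shutter speed: 1/8 → 1/6.

1/6s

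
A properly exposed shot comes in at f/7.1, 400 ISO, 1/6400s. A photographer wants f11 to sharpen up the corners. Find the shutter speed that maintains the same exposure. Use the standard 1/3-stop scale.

Aperture: f/7.1 → f/8 → f/9 → f/10 → f/11 — 1 1/3 stops narrower (darker).
Need 1 1/3 stops brighter from the shutter speed: 1/6400 → 1/5000 → 1/4000 → 1/3200 → 1/2500.

1/2500s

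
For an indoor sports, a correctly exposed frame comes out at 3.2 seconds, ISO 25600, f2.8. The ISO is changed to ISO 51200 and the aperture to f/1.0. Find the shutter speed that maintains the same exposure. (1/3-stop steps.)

ISO: 25600 → 32000 → 40000 → 51200 — 1 stop higher (brighter).
Aperture: f/2.8 → f/2.5 → f/2.2 → f/2 → f/1.8 → f/1.6 → f/1.4 → f/1.2 → f/1.1 → f/1.0 — 3 stops larger aperture (brighter).
Net change so far: 4 stops brighter. Offset with the shutter speed: 3.2 → 2.5 → 2 → 1.6 → 1.3 → 1 → 0.8 → 0.6 → 0.5 → 0.4 → 0.3 → 1/4 → 1/5.

1/5s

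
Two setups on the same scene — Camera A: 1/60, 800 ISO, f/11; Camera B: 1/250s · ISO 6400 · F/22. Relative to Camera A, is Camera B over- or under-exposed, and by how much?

Aperture: f/11 → f/16 → f/22 — 2 stops stopped down (darker).
Shutter speed: 1/60 → 1/125 → 1/250 — 2 stops shorter (darker).
ISO: 800 → 1600 → 3200 → 6400 — 3 stops higher (brighter).
Net: −2 −2 +3 = −1 stop.

1 stop darker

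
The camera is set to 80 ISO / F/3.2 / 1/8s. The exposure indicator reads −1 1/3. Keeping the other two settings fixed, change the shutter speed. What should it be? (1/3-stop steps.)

0.3 s

Underexposed by 1 1/3 stops → need 1 1/3 stops brighter.
Shutter speed: 1/8 → 1/6 → 1/5 → 1/4 → 0.3.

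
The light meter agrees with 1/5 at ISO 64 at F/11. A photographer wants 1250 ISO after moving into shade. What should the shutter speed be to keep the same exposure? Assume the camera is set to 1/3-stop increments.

1/100s

ISO: 64 → 80 → 100 → 125 → 160 → 200 → 250 → 320 → 400 → 500 → 640 → 800 → 1000 → 1250 — 4 1/3 stops higher (brighter).
Need 4 1/3 stops darker from the shutter speed: 1/5 → 1/6 → 1/8 → 1/10 → 1/13 → 1/15 → 1/20 → 1/25 → 1/30 → 1/40 → 1/50 → 1/60 → 1/80 → 1/100.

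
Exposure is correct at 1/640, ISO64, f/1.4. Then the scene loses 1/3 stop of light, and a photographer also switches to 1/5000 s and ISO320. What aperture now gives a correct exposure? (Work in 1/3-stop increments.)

f/1.0

Scene light: 1/3 stop darker.
Shutter speed: 1/640 → 1/800 → 1/1000 → 1/1250 → 1/1600 → 1/2000 → 1/2500 → 1/3200 → 1/4000 → 1/5000 — 3 stops faster (darker).
ISO: 64 → 80 → 100 → 125 → 160 → 200 → 250 → 320 — 2 1/3 stops higher (brighter).
Net so far: 1 stop darker. Aperture: f/1.4 → f/1.2 → f/1.1 → f/1.0.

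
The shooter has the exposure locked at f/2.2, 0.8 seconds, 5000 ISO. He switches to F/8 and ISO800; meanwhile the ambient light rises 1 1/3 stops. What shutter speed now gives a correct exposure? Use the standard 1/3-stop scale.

Scene light: 1 1/3 stops brighter.
Aperture: f/2.2 → f/2.5 → f/2.8 → f/3.2 → f/3.5 → f/4 → f/4.5 → f/5 → f/5.6 → f/6.3 → f/7.1 → f/8 — 3 2/3 stops narrower (darker).
ISO: 5000 → 4000 → 3200 → 2500 → 2000 → 1600 → 1250 → 1000 → 800 — 2 2/3 stops dropped (darker).
Net so far: 5 stops darker. Shutter speed: 0.8 → 1 → 1.3 → 1.6 → 2 → 2.5 → 3.2 → 4 → 5 → 6 → 8 → 10 → 13 → 15 → 20 → 25.

25 s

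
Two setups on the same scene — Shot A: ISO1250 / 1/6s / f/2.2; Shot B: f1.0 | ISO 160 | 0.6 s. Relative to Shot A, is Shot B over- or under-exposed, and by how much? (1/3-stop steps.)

1 1/3 stops brighter

Aperture: f/2.2 → f/2 → f/1.8 → f/1.6 → f/1.4 → f/1.2 → f/1.1 → f/1.0 — 2 1/3 stops larger aperture (brighter).
Shutter speed: 1/6 → 1/5 → 1/4 → 0.3 → 0.4 → 0.5 → 0.6 — 2 stops slower (brighter).
ISO: 1250 → 1000 → 800 → 640 → 500 → 400 → 320 → 250 → 200 → 160 — 3 stops lower (darker).
Net: +2 1/3 +2 −3 = +1 1/3 stops.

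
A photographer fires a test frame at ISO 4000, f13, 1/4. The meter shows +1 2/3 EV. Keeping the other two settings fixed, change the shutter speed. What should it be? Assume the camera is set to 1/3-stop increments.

Overexposed by 1 2/3 stops → need 1 2/3 stops darker.
Shutter speed: 1/4 → 1/5 → 1/6 → 1/8 → 1/10 → 1/13.

1/13s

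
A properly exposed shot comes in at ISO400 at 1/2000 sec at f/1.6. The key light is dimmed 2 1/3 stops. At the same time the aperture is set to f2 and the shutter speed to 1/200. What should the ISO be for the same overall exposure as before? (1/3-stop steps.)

Scene light: 2 1/3 stops darker.
Aperture: f/1.6 → f/1.8 → f/2 — 2/3 stop stopped down (darker).
Shutter speed: 1/2000 → 1/1600 → 1/1250 → 1/1000 → 1/800 → 1/640 → 1/500 → 1/400 → 1/320 → 1/250 → 1/200 — 3 1/3 stops longer (brighter).
Net so far: 1/3 stop brighter. ISO: 400 → 320.

ISO 320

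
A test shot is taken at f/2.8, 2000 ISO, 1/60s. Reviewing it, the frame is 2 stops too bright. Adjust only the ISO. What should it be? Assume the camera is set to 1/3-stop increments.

ISO 500

Overexposed by 2 stops → need 2 stops darker.
ISO: 2000 → 1600 → 1250 → 1000 → 800 → 640 → 500.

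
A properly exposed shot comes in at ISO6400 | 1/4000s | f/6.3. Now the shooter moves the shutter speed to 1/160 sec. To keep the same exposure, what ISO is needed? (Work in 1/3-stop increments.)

ISO 250

Shutter speed: 1/4000 → 1/3200 → 1/2500 → 1/2000 → 1/1600 → 1/1250 → 1/1000 → 1/800 → 1/640 → 1/500 → 1/400 → 1/320 → 1/250 → 1/200 → 1/160 — 4 2/3 stops slower (brighter).
Need 4 2/3 stops darker from the ISO: 6400 → 5000 → 4000 → 3200 → 2500 → 2000 → 1600 → 1250 → 1000 → 800 → 640 → 500 → 400 → 320 → 250.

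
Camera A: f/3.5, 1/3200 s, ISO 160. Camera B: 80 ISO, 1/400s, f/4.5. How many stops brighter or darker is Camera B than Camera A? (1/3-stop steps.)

1 1/3 stops brighter

Aperture: f/3.5 → f/4 → f/4.5 — 2/3 stop stopped down (darker).
Shutter speed: 1/3200 → 1/2500 → 1/2000 → 1/1600 → 1/1250 → 1/1000 → 1/800 → 1/640 → 1/500 → 1/400 — 3 stops slower (brighter).
ISO: 160 → 125 → 100 → 80 — 1 stop lower (darker).
Net: −2/3 +3 −1 = +1 1/3 stops.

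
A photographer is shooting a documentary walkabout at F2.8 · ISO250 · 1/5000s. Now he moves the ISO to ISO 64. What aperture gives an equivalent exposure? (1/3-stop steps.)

f/1.4

ISO: 250 → 200 → 160 → 125 → 100 → 80 → 64 — 2 stops dropped (darker).
Need 2 stops brighter from the aperture: f/2.8 → f/2.5 → f/2.2 → f/2 → f/1.8 → f/1.6 → f/1.4.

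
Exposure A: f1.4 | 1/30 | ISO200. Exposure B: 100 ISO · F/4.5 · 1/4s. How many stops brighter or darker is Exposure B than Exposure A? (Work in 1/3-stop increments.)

Aperture: f/1.4 → f/1.6 → f/1.8 → f/2 → f/2.2 → f/2.5 → f/2.8 → f/3.2 → f/3.5 → f/4 → f/4.5 — 3 1/3 stops stopped down (darker).
Shutter speed: 1/30 → 1/25 → 1/20 → 1/15 → 1/13 → 1/10 → 1/8 → 1/6 → 1/5 → 1/4 — 3 stops slower (brighter).
ISO: 200 → 160 → 125 → 100 — 1 stop dropped (darker).
Net: −3 1/3 +3 −1 = −1 1/3 stops.

1 1/3 stops darker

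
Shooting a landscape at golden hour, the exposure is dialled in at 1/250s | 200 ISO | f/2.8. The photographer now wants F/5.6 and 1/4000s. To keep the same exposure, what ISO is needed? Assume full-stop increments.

Aperture: f/2.8 → f/4 → f/5.6 — 2 stops narrower (darker).
Shutter speed: 1/250 → 1/500 → 1/1000 → 1/2000 → 1/4000 — 4 stops shorter (darker).
Net change so far: 6 stops darker. Offset with the ISO: 200 → 400 → 800 → 1600 → 3200 → 6400 → 12800.

ISO 12800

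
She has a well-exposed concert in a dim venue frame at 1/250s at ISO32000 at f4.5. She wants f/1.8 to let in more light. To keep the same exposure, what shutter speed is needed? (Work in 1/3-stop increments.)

Aperture: f/4.5 → f/4 → f/3.5 → f/3.2 → f/2.8 → f/2.5 → f/2.2 → f/2 → f/1.8 — 2 2/3 stops opened up (brighter).
Need 2 2/3 stops darker from the shutter speed: 1/250 → 1/320 → 1/400 → 1/500 → 1/640 → 1/800 → 1/1000 → 1/1250 → 1/1600.

1/1600s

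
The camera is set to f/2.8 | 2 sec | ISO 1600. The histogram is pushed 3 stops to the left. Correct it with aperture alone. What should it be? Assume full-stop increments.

f/1.0

Underexposed by 3 stops → need 3 stops brighter.
Aperture: f/2.8 → f/2 → f/1.4 → f/1.0.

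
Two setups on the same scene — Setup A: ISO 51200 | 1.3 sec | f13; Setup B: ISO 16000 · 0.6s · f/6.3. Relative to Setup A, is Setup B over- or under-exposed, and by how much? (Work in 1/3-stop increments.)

Aperture: f/13 → f/11 → f/10 → f/9 → f/8 → f/7.1 → f/6.3 — 2 stops opened up (brighter).
Shutter speed: 1.3 → 1 → 0.8 → 0.6 — 1 stop shorter (darker).
ISO: 51200 → 40000 → 32000 → 25600 → 20000 → 16000 — 1 2/3 stops lower (darker).
Net: +2 −1 −1 2/3 = −2/3 stops.

2/3 stop darker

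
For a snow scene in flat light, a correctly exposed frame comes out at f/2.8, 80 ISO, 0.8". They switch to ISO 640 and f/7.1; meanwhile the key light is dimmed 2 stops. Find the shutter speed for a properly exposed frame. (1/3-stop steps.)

2.5 s

Scene light: 2 stops darker.
ISO: 80 → 100 → 125 → 160 → 200 → 250 → 320 → 400 → 500 → 640 — 3 stops raised (brighter).
Aperture: f/2.8 → f/3.2 → f/3.5 → f/4 → f/4.5 → f/5 → f/5.6 → f/6.3 → f/7.1 — 2 2/3 stops smaller aperture (darker).
Net so far: 1 2/3 stops darker. Shutter speed: 0.8 → 1 → 1.3 → 1.6 → 2 → 2.5.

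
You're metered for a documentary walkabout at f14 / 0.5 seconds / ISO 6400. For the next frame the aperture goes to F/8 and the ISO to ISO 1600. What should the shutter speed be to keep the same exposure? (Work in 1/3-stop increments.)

0.6 s

Aperture: f/14 → f/13 → f/11 → f/10 → f/9 → f/8 — 1 2/3 stops wider (brighter).
ISO: 6400 → 5000 → 4000 → 3200 → 2500 → 2000 → 1600 — 2 stops dropped (darker).
Net change so far: 1/3 stop darker. Offset with the shutter speed: 0.5 → 0.6.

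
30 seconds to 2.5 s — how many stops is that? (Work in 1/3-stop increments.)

30 → 25 → 20 → 15 → 13 → 10 → 8 → 6 → 5 → 4 → 3.2 → 2.5 — count the steps: 11 third-stops = 3 2/3 stops.

3 2/3 stops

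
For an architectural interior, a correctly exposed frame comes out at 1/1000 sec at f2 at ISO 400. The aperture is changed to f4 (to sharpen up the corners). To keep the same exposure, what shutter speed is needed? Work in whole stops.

1/250s

Aperture: f/2 → f/2.8 → f/4 — 2 stops narrower (darker).
Need 2 stops brighter from the shutter speed: 1/1000 → 1/500 → 1/250.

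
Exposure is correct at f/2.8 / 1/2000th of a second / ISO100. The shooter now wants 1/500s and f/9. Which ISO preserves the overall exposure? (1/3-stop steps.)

ISO 250

Shutter speed: 1/2000 → 1/1600 → 1/1250 → 1/1000 → 1/800 → 1/640 → 1/500 — 2 stops slower (brighter).
Aperture: f/2.8 → f/3.2 → f/3.5 → f/4 → f/4.5 → f/5 → f/5.6 → f/6.3 → f/7.1 → f/8 → f/9 — 3 1/3 stops stopped down (darker).
Net change so far: 1 1/3 stops darker. Offset with the ISO: 100 → 125 → 160 → 200 → 250.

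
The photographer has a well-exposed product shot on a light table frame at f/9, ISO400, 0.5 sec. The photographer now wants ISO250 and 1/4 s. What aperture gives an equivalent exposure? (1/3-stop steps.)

f/5

ISO: 400 → 320 → 250 — 2/3 stop lower (darker).
Shutter speed: 0.5 → 0.4 → 0.3 → 1/4 — 1 stop faster (darker).
Net change so far: 1 2/3 stops darker. Offset with the aperture: f/9 → f/8 → f/7.1 → f/6.3 → f/5.6 → f/5.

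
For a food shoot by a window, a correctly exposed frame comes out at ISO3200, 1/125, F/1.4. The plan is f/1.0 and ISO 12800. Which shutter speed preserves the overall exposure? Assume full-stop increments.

1/1000s

Aperture: f/1.4 → f/1.0 — 1 stop wider (brighter).
ISO: 3200 → 6400 → 12800 — 2 stops higher (brighter).
Net change so far: 3 stops brighter. Offset with the shutter speed: 1/125 → 1/250 → 1/500 → 1/1000.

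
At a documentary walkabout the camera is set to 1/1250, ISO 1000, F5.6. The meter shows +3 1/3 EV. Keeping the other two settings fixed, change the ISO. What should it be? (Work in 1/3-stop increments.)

ISO 100

Overexposed by 3 1/3 stops → need 3 1/3 stops darker.
ISO: 1000 → 800 → 640 → 500 → 400 → 320 → 250 → 200 → 160 → 125 → 100.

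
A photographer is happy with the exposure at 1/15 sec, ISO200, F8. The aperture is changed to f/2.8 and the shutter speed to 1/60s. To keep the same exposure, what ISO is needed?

ISO 100

Aperture: f/8 → f/5.6 → f/4 → f/2.8 — 3 stops wider (brighter).
Shutter speed: 1/15 → 1/30 → 1/60 — 2 stops faster (darker).
Net change so far: 1 stop brighter. Offset with the ISO: 200 → 100.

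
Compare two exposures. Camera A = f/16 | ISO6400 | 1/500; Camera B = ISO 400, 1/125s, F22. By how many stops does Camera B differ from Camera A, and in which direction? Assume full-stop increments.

3 stops darker

Aperture: f/16 → f/22 — 1 stop narrower (darker).
Shutter speed: 1/500 → 1/250 → 1/125 — 2 stops slower (brighter).
ISO: 6400 → 3200 → 1600 → 800 → 400 — 4 stops lower (darker).
Net: −1 +2 −4 = −3 stops.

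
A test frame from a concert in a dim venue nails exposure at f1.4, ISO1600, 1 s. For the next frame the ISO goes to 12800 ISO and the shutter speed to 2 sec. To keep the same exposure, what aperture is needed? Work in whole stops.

f/5.6

ISO: 1600 → 3200 → 6400 → 12800 — 3 stops raised (brighter).
Shutter speed: 1 → 2 — 1 stop longer (brighter).
Net change so far: 4 stops brighter. Offset with the aperture: f/1.4 → f/2 → f/2.8 → f/4 → f/5.6.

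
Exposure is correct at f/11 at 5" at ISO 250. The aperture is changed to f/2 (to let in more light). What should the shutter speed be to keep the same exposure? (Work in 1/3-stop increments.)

1/6s

Aperture: f/11 → f/10 → f/9 → f/8 → f/7.1 → f/6.3 → f/5.6 → f/5 → f/4.5 → f/4 → f/3.5 → f/3.2 → f/2.8 → f/2.5 → f/2.2 → f/2 — 5 stops larger aperture (brighter).
Need 5 stops darker from the shutter speed: 5 → 4 → 3.2 → 2.5 → 2 → 1.6 → 1.3 → 1 → 0.8 → 0.6 → 0.5 → 0.4 → 0.3 → 1/4 → 1/5 → 1/6.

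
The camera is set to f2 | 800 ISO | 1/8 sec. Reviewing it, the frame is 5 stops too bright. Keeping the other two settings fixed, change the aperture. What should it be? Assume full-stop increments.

Overexposed by 5 stops → need 5 stops darker.
Aperture: f/2 → f/2.8 → f/4 → f/5.6 → f/8 → f/11.

f/11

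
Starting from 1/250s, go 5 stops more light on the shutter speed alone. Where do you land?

Shutter speed: 1/250 → 1/125 → 1/60 → 1/30 → 1/15 → 1/8 — 5 stops slower (brighter).

1/8s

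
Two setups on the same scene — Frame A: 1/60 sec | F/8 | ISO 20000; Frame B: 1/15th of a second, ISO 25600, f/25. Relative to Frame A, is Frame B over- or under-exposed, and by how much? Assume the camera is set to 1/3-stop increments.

Aperture: f/8 → f/9 → f/10 → f/11 → f/13 → f/14 → f/16 → f/18 → f/20 → f/22 → f/25 — 3 1/3 stops stopped down (darker).
Shutter speed: 1/60 → 1/50 → 1/40 → 1/30 → 1/25 → 1/20 → 1/15 — 2 stops slower (brighter).
ISO: 20000 → 25600 — 1/3 stop higher (brighter).
Net: −3 1/3 +2 +1/3 = −1 stop.

1 stop darker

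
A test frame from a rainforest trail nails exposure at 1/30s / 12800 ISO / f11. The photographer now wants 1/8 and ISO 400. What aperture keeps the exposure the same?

Shutter speed: 1/30 → 1/15 → 1/8 — 2 stops slower (brighter).
ISO: 12800 → 6400 → 3200 → 1600 → 800 → 400 — 5 stops lower (darker).
Net change so far: 3 stops darker. Offset with the aperture: f/11 → f/8 → f/5.6 → f/4.

f/4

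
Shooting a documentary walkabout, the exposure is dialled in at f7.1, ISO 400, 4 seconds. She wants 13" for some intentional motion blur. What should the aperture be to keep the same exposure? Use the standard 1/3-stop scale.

Shutter speed: 4 → 5 → 6 → 8 → 10 → 13 — 1 2/3 stops longer (brighter).
Need 1 2/3 stops darker from the aperture: f/7.1 → f/8 → f/9 → f/10 → f/11 → f/13.

f/13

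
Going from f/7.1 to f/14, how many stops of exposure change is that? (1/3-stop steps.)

f/7.1 → f/8 → f/9 → f/10 → f/11 → f/13 → f/14 — count the steps: 6 third-stops = 2 stops.

2 stops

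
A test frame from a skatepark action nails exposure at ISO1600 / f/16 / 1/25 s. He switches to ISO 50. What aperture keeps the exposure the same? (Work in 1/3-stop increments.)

f/2.8

ISO: 1600 → 1250 → 1000 → 800 → 640 → 500 → 400 → 320 → 250 → 200 → 160 → 125 → 100 → 80 → 64 → 50 — 5 stops lower (darker).
Need 5 stops brighter from the aperture: f/16 → f/14 → f/13 → f/11 → f/10 → f/9 → f/8 → f/7.1 → f/6.3 → f/5.6 → f/5 → f/4.5 → f/4 → f/3.5 → f/3.2 → f/2.8.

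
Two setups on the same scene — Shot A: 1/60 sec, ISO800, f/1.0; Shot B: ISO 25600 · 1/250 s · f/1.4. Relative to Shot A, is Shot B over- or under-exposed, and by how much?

Aperture: f/1.0 → f/1.4 — 1 stop stopped down (darker).
Shutter speed: 1/60 → 1/125 → 1/250 — 2 stops shorter (darker).
ISO: 800 → 1600 → 3200 → 6400 → 12800 → 25600 — 5 stops higher (brighter).
Net: −1 −2 +5 = +2 stops.

2 stops brighter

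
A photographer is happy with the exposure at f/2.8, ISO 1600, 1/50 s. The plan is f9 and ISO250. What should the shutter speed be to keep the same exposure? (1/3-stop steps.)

1.3 s

Aperture: f/2.8 → f/3.2 → f/3.5 → f/4 → f/4.5 → f/5 → f/5.6 → f/6.3 → f/7.1 → f/8 → f/9 — 3 1/3 stops narrower (darker).
ISO: 1600 → 1250 → 1000 → 800 → 640 → 500 → 400 → 320 → 250 — 2 2/3 stops dropped (darker).
Net change so far: 6 stops darker. Offset with the shutter speed: 1/50 → 1/40 → 1/30 → 1/25 → 1/20 → 1/15 → 1/13 → 1/10 → 1/8 → 1/6 → 1/5 → 1/4 → 0.3 → 0.4 → 0.5 → 0.6 → 0.8 → 1 → 1.3.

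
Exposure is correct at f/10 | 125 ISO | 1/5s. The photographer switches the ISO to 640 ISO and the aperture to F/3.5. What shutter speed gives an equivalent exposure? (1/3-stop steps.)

ISO: 125 → 160 → 200 → 250 → 320 → 400 → 500 → 640 — 2 1/3 stops higher (brighter).
Aperture: f/10 → f/9 → f/8 → f/7.1 → f/6.3 → f/5.6 → f/5 → f/4.5 → f/4 → f/3.5 — 3 stops wider (brighter).
Net change so far: 5 1/3 stops brighter. Offset with the shutter speed: 1/5 → 1/6 → 1/8 → 1/10 → 1/13 → 1/15 → 1/20 → 1/25 → 1/30 → 1/40 → 1/50 → 1/60 → 1/80 → 1/100 → 1/125 → 1/160 → 1/200.

1/200s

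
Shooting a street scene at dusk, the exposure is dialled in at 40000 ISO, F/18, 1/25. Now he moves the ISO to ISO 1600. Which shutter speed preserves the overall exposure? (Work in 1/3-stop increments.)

1 s

ISO: 40000 → 32000 → 25600 → 20000 → 16000 → 12800 → 10000 → 8000 → 6400 → 5000 → 4000 → 3200 → 2500 → 2000 → 1600 — 4 2/3 stops lower (darker).
Need 4 2/3 stops brighter from the shutter speed: 1/25 → 1/20 → 1/15 → 1/13 → 1/10 → 1/8 → 1/6 → 1/5 → 1/4 → 0.3 → 0.4 → 0.5 → 0.6 → 0.8 → 1.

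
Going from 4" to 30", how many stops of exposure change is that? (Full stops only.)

3 stops

4 → 8 → 15 → 30 — count the steps: 3 stops.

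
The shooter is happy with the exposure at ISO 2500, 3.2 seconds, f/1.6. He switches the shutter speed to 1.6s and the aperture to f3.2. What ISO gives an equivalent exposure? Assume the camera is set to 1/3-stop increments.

ISO 20000

Shutter speed: 3.2 → 2.5 → 2 → 1.6 — 1 stop faster (darker).
Aperture: f/1.6 → f/1.8 → f/2 → f/2.2 → f/2.5 → f/2.8 → f/3.2 — 2 stops narrower (darker).
Net change so far: 3 stops darker. Offset with the ISO: 2500 → 3200 → 4000 → 5000 → 6400 → 8000 → 10000 → 12800 → 16000 → 20000.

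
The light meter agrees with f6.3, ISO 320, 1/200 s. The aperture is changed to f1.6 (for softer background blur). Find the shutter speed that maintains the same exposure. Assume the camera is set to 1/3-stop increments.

1/3200s

Aperture: f/6.3 → f/5.6 → f/5 → f/4.5 → f/4 → f/3.5 → f/3.2 → f/2.8 → f/2.5 → f/2.2 → f/2 → f/1.8 → f/1.6 — 4 stops wider (brighter).
Need 4 stops darker from the shutter speed: 1/200 → 1/250 → 1/320 → 1/400 → 1/500 → 1/640 → 1/800 → 1/1000 → 1/1250 → 1/1600 → 1/2000 → 1/2500 → 1/3200.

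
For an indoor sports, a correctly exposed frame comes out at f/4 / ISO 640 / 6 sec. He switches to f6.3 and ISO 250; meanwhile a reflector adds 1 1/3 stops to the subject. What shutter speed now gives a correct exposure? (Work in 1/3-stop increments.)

15 s

Scene light: 1 1/3 stops brighter.
Aperture: f/4 → f/4.5 → f/5 → f/5.6 → f/6.3 — 1 1/3 stops stopped down (darker).
ISO: 640 → 500 → 400 → 320 → 250 — 1 1/3 stops lower (darker).
Net so far: 1 1/3 stops darker. Shutter speed: 6 → 8 → 10 → 13 → 15.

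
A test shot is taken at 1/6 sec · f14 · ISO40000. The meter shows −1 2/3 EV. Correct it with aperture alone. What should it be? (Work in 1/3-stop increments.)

f/8

Underexposed by 1 2/3 stops → need 1 2/3 stops brighter.
Aperture: f/14 → f/13 → f/11 → f/10 → f/9 → f/8.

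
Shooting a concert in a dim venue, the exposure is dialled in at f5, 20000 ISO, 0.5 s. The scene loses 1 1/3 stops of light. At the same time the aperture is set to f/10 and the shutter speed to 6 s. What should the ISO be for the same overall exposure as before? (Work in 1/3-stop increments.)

ISO 16000

Scene light: 1 1/3 stops darker.
Aperture: f/5 → f/5.6 → f/6.3 → f/7.1 → f/8 → f/9 → f/10 — 2 stops narrower (darker).
Shutter speed: 0.5 → 0.6 → 0.8 → 1 → 1.3 → 1.6 → 2 → 2.5 → 3.2 → 4 → 5 → 6 — 3 2/3 stops longer (brighter).
Net so far: 1/3 stop brighter. ISO: 20000 → 16000.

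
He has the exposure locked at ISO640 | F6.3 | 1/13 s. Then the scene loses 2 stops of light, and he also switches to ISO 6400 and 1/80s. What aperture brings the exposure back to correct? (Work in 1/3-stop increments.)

Scene light: 2 stops darker.
ISO: 640 → 800 → 1000 → 1250 → 1600 → 2000 → 2500 → 3200 → 4000 → 5000 → 6400 — 3 1/3 stops higher (brighter).
Shutter speed: 1/13 → 1/15 → 1/20 → 1/25 → 1/30 → 1/40 → 1/50 → 1/60 → 1/80 — 2 2/3 stops faster (darker).
Net so far: 1 1/3 stops darker. Aperture: f/6.3 → f/5.6 → f/5 → f/4.5 → f/4.

f/4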